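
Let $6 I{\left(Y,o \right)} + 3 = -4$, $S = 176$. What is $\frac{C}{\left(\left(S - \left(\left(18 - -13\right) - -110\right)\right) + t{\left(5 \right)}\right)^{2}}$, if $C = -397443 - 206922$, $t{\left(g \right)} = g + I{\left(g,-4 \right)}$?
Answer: $- \frac{21757140}{54289} \approx -400.77$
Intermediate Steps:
$I{\left(Y,o \right)} = - \frac{7}{6}$ ($I{\left(Y,o \right)} = - \frac{1}{2} + \frac{1}{6} \left(-4\right) = - \frac{1}{2} - \frac{2}{3} = - \frac{7}{6}$)
$t{\left(g \right)} = - \frac{7}{6} + g$ ($t{\left(g \right)} = g - \frac{7}{6} = - \frac{7}{6} + g$)
$C = -604365$ ($C = -397443 - 206922 = -604365$)
$\frac{C}{\left(\left(S - \left(\left(18 - -13\right) - -110\right)\right) + t{\left(5 \right)}\right)^{2}} = - \frac{604365}{\left(\left(176 - \left(\left(18 - -13\right) - -110\right)\right) + \left(- \frac{7}{6} + 5\right)\right)^{2}} = - \frac{604365}{\left(\left(176 - \left(\left(18 + 13\right) + 110\right)\right) + \frac{23}{6}\right)^{2}} = - \frac{604365}{\left(\left(176 - \left(31 + 110\right)\right) + \frac{23}{6}\right)^{2}} = - \frac{604365}{\left(\left(176 - 141\right) + \frac{23}{6}\right)^{2}} = - \frac{604365}{\left(35 + \frac{23}{6}\right)^{2}} = - \frac{604365}{\left(\frac{233}{6}\right)^{2}} = - \frac{604365}{\frac{54289}{36}} = \left(-604365\right) \frac{36}{54289} = - \frac{21757140}{54289}$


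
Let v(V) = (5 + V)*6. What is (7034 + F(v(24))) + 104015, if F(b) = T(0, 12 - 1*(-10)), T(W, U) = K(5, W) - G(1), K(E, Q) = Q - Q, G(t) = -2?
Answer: 111051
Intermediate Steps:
v(V) = 30 + 6*V
K(E, Q) = 0
T(W, U) = 2 (T(W, U) = 0 - 1*(-2) = 0 + 2 = 2)
F(b) = 2
(7034 + F(v(24))) + 104015 = (7034 + 2) + 104015 = 7036 + 104015 = 111051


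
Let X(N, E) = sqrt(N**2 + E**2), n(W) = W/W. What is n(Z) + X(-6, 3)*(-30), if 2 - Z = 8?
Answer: 1 - 90*sqrt(5) ≈ -200.25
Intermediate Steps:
Z = -6 (Z = 2 - 1*8 = 2 - 8 = -6)
n(W) = 1
X(N, E) = sqrt(E**2 + N**2)
n(Z) + X(-6, 3)*(-30) = 1 + sqrt(3**2 + (-6)**2)*(-30) = 1 + sqrt(9 + 36)*(-30) = 1 + sqrt(45)*(-30) = 1 + (3*sqrt(5))*(-30) = 1 - 90*sqrt(5)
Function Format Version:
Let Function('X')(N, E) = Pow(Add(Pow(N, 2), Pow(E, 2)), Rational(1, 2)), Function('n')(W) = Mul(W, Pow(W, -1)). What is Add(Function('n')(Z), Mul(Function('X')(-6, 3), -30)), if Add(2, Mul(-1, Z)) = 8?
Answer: Add(1, Mul(-90, Pow(5, Rational(1, 2)))) ≈ -200.25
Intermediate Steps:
Z = -6 (Z = Add(2, Mul(-1, 8)) = Add(2, -8) = -6)
Function('n')(W) = 1
Function('X')(N, E) = Pow(Add(Pow(E, 2), Pow(N, 2)), Rational(1, 2))
Add(Function('n')(Z), Mul(Function('X')(-6, 3), -30)) = Add(1, Mul(Pow(Add(Pow(3, 2), Pow(-6, 2)), Rational(1, 2)), -30)) = Add(1, Mul(Pow(Add(9, 36), Rational(1, 2)), -30)) = Add(1, Mul(Pow(45, Rational(1, 2)), -30)) = Add(1, Mul(Mul(3, Pow(5, Rational(1, 2))), -30)) = Add(1, Mul(-90, Pow(5, Rational(1, 2))))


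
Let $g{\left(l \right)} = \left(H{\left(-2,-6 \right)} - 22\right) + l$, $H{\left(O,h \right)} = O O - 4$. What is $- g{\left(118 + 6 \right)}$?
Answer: $-102$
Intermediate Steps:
$H{\left(O,h \right)} = -4 + O^{2}$ ($H{\left(O,h \right)} = O^{2} - 4 = -4 + O^{2}$)
$g{\left(l \right)} = -22 + l$ ($g{\left(l \right)} = \left(\left(-4 + \left(-2\right)^{2}\right) - 22\right) + l = \left(\left(-4 + 4\right) - 22\right) + l = \left(0 - 22\right) + l = -22 + l$)
$- g{\left(118 + 6 \right)} = - (-22 + \left(118 + 6\right)) = - (-22 + 124) = \left(-1\right) 102 = -102$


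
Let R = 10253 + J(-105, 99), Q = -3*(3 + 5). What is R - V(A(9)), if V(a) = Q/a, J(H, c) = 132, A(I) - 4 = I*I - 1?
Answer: 72697/7 ≈ 10385.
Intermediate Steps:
A(I) = 3 + I² (A(I) = 4 + (I*I - 1) = 4 + (I² - 1) = 4 + (-1 + I²) = 3 + I²)
Q = -24 (Q = -3*8 = -24)
R = 10385 (R = 10253 + 132 = 10385)
V(a) = -24/a
R - V(A(9)) = 10385 - (-24)/(3 + 9²) = 10385 - (-24)/(3 + 81) = 10385 - (-24)/84 = 10385 - 1*(-2/7) = 10385 + 2/7 = 72697/7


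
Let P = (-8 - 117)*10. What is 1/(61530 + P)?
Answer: 1/60280 ≈ 1.6589e-5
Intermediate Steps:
P = -1250 (P = -125*10 = -1250)
1/(61530 + P) = 1/(61530 - 1250) = 1/60280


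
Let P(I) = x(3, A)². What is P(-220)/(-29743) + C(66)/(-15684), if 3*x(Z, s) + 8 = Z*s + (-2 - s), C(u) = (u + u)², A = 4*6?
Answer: -390568832/349866909 ≈ -1.1163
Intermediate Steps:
A = 24
C(u) = 4*u² (C(u) = (2*u)² = 4*u²)
x(Z, s) = -10/3 - s/3 + Z*s/3 (x(Z, s) = -8/3 + (Z*s + (-2 - s))/3 = -8/3 + (-2 - s + Z*s)/3 = -8/3 + (-⅔ - s/3 + Z*s/3) = -10/3 - s/3 + Z*s/3)
P(I) = 1444/9 (P(I) = (-10/3 - ⅓*24 + (⅓)*3*24)² = (-10/3 - 8 + 24)² = (38/3)² = 1444/9)
P(-220)/(-29743) + C(66)/(-15684) = (1444/9)/(-29743) + (4*66²)/(-15684) = (1444/9)*(-1/29743) + (4*4356)*(-1/15684) = -1444/267687 + 17424*(-1/15684) = -1444/267687 - 1452/1307 = -390568832/349866909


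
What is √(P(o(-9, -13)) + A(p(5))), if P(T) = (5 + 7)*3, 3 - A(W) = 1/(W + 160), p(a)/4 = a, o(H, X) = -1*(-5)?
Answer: √35095/30 ≈ 6.2446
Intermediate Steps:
o(H, X) = 5
p(a) = 4*a
A(W) = 3 - 1/(160 + W) (A(W) = 3 - 1/(W + 160) = 3 - 1/(160 + W))
P(T) = 36 (P(T) = 12*3 = 36)
√(P(o(-9, -13)) + A(p(5))) = √(36 + (479 + 3*(4*5))/(160 + 4*5)) = √(36 + (479 + 3*20)/(160 + 20)) = √(36 + (479 + 60)/180) = √(36 + (1/180)*539) = √(36 + 539/180) = √(7019/180) = √35095/30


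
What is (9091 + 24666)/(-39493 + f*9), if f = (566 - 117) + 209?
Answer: -33757/33571 ≈ -1.0055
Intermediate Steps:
f = 658 (f = 449 + 209 = 658)
(9091 + 24666)/(-39493 + f*9) = (9091 + 24666)/(-39493 + 658*9) = 33757/(-39493 + 5922) = 33757/(-33571) = 33757*(-1/33571) = -33757/33571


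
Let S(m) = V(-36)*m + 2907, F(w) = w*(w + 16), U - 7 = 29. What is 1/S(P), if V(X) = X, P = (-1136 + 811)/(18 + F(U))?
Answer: 21/61177 ≈ 0.00034327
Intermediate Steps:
U = 36 (U = 7 + 29 = 36)
F(w) = w*(16 + w)
P = -65/378 (P = (-1136 + 811)/(18 + 36*(16 + 36)) = -325/(18 + 36*52) = -325/(18 + 1872) = -325/1890 = -325*1/1890 = -65/378 ≈ -0.17196)
S(m) = 2907 - 36*m (S(m) = -36*m + 2907 = 2907 - 36*m)
1/S(P) = 1/(2907 - 36*(-65/378)) = 1/(2907 + 130/21) = 1/(61177/21) = 21/61177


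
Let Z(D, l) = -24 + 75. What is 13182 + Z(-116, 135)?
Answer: 13233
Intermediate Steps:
Z(D, l) = 51
13182 + Z(-116, 135) = 13182 + 51 = 13233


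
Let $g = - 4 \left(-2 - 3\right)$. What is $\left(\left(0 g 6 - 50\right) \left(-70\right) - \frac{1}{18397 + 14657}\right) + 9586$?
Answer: $\frac{432544643}{33054} \approx 13086.0$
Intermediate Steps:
$g = 20$ ($g = \left(-4\right) \left(-5\right) = 20$)
$\left(\left(0 g 6 - 50\right) \left(-70\right) - \frac{1}{18397 + 14657}\right) + 9586 = \left(\left(0 \cdot 20 \cdot 6 - 50\right) \left(-70\right) - \frac{1}{18397 + 14657}\right) + 9586 = \left(\left(0 \cdot 6 - 50\right) \left(-70\right) - \frac{1}{33054}\right) + 9586 = \left(\left(0 - 50\right) \left(-70\right) - \frac{1}{33054}\right) + 9586 = \left(\left(-50\right) \left(-70\right) - \frac{1}{33054}\right) + 9586 = \left(3500 - \frac{1}{33054}\right) + 9586 = \frac{115688999}{33054} + 9586 = \frac{432544643}{33054}$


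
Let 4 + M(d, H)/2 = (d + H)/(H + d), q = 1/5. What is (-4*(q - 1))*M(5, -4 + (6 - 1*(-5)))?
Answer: -96/5 ≈ -19.200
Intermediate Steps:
q = ⅕ ≈ 0.20000
M(d, H) = -6 (M(d, H) = -8 + 2*((d + H)/(H + d)) = -8 + 2*((H + d)/(H + d)) = -8 + 2*1 = -8 + 2 = -6)
(-4*(q - 1))*M(5, -4 + (6 - 1*(-5))) = -4*(⅕ - 1)*(-6) = -4*(-⅘)*(-6) = (16/5)*(-6) = -96/5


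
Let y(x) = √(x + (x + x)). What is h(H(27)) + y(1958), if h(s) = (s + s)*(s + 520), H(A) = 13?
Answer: 13858 + √5874 ≈ 13935.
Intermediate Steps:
y(x) = √3*√x (y(x) = √(x + 2*x) = √(3*x) = √3*√x)
h(s) = 2*s*(520 + s) (h(s) = (2*s)*(520 + s) = 2*s*(520 + s))
h(H(27)) + y(1958) = 2*13*(520 + 13) + √3*√1958 = 2*13*533 + √5874 = 13858 + √5874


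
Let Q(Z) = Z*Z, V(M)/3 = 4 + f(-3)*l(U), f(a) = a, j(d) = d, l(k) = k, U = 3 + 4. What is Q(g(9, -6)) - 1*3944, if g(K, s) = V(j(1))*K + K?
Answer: 198556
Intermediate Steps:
U = 7
V(M) = -51 (V(M) = 3*(4 - 3*7) = 3*(4 - 21) = 3*(-17) = -51)
g(K, s) = -50*K (g(K, s) = -51*K + K = -50*K)
Q(Z) = Z**2
Q(g(9, -6)) - 1*3944 = (-50*9)**2 - 1*3944 = (-450)**2 - 3944 = 202500 - 3944 = 198556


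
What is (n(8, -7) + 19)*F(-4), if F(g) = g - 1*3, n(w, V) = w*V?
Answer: 259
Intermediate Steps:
n(w, V) = V*w
F(g) = -3 + g (F(g) = g - 3 = -3 + g)
(n(8, -7) + 19)*F(-4) = (-7*8 + 19)*(-3 - 4) = (-56 + 19)*(-7) = -37*(-7) = 259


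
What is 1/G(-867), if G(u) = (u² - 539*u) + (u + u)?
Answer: 1/1217268 ≈ 8.2151e-7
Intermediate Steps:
G(u) = u² - 537*u (G(u) = (u² - 539*u) + 2*u = u² - 537*u)
1/G(-867) = 1/(-867*(-537 - 867)) = 1/(-867*(-1404)) = 1/1217268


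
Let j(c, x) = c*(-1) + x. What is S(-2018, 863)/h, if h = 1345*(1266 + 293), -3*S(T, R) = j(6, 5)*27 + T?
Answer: 409/1258113 ≈ 0.00032509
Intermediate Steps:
j(c, x) = x - c (j(c, x) = -c + x = x - c)
S(T, R) = 9 - T/3 (S(T, R) = -((5 - 1*6)*27 + T)/3 = -((5 - 6)*27 + T)/3 = -(-1*27 + T)/3 = -(-27 + T)/3 = 9 - T/3)
h = 2096855 (h = 1345*1559 = 2096855)
S(-2018, 863)/h = (9 - ⅓*(-2018))/2096855 = (9 + 2018/3)*(1/2096855) = (2045/3)*(1/2096855) = 409/1258113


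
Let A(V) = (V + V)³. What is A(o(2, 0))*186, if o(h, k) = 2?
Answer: 11904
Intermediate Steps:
A(V) = 8*V³ (A(V) = (2*V)³ = 8*V³)
A(o(2, 0))*186 = (8*2³)*186 = (8*8)*186 = 64*186 = 11904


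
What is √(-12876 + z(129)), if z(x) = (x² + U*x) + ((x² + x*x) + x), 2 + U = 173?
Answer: √59235 ≈ 243.38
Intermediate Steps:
U = 171 (U = -2 + 173 = 171)
z(x) = 3*x² + 172*x (z(x) = (x² + 171*x) + ((x² + x*x) + x) = (x² + 171*x) + ((x² + x²) + x) = (x² + 171*x) + (2*x² + x) = (x² + 171*x) + (x + 2*x²) = 3*x² + 172*x)
√(-12876 + z(129)) = √(-12876 + 129*(172 + 3*129)) = √(-12876 + 129*(172 + 387)) = √(-12876 + 129*559) = √(-12876 + 72111) = √59235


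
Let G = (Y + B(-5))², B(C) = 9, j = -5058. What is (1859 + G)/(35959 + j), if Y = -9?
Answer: 143/2377 ≈ 0.060160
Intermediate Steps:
G = 0 (G = (-9 + 9)² = 0² = 0)
(1859 + G)/(35959 + j) = (1859 + 0)/(35959 - 5058) = 1859/30901 = 1859*(1/30901) = 143/2377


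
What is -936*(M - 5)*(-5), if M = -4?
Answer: -42120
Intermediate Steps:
-936*(M - 5)*(-5) = -936*(-4 - 5)*(-5) = -(-8424)*(-5) = -936*45 = -42120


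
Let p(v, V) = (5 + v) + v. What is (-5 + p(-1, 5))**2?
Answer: 4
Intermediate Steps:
p(v, V) = 5 + 2*v
(-5 + p(-1, 5))**2 = (-5 + (5 + 2*(-1)))**2 = (-5 + (5 - 2))**2 = (-5 + 3)**2 = (-2)**2 = 4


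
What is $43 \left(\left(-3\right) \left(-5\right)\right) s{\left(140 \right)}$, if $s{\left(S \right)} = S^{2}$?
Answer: $12642000$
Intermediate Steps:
$43 \left(\left(-3\right) \left(-5\right)\right) s{\left(140 \right)} = 43 \left(\left(-3\right) \left(-5\right)\right) 140^{2} = 43 \cdot 15 \cdot 19600 = 645 \cdot 19600 = 12642000$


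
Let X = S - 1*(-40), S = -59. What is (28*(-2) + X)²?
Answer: 5625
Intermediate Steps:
X = -19 (X = -59 - 1*(-40) = -59 + 40 = -19)
(28*(-2) + X)² = (28*(-2) - 19)² = (-56 - 19)² = (-75)² = 5625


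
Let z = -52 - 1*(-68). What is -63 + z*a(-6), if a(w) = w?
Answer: -159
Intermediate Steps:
z = 16 (z = -52 + 68 = 16)
-63 + z*a(-6) = -63 + 16*(-6) = -63 - 96 = -159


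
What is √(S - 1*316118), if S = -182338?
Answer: 6*I*√13846 ≈ 706.01*I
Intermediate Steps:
√(S - 1*316118) = √(-182338 - 1*316118) = √(-182338 - 316118) = √(-498456) = 6*I*√13846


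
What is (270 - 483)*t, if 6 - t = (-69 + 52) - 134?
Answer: -33441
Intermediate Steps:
t = 157 (t = 6 - ((-69 + 52) - 134) = 6 - (-17 - 134) = 6 - 1*(-151) = 6 + 151 = 157)
(270 - 483)*t = (270 - 483)*157 = -213*157 = -33441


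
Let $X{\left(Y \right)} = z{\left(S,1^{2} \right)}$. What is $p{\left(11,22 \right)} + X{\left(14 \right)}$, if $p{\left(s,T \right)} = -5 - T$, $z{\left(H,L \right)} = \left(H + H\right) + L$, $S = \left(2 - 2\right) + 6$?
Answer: $-14$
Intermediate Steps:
$S = 6$ ($S = 0 + 6 = 6$)
$z{\left(H,L \right)} = L + 2 H$ ($z{\left(H,L \right)} = 2 H + L = L + 2 H$)
$X{\left(Y \right)} = 13$ ($X{\left(Y \right)} = 1^{2} + 2 \cdot 6 = 1 + 12 = 13$)
$p{\left(11,22 \right)} + X{\left(14 \right)} = \left(-5 - 22\right) + 13 = -27 + 13 = -14$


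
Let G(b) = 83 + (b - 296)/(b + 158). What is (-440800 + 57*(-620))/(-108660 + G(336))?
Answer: 117606580/26818499 ≈ 4.3853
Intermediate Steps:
G(b) = 83 + (-296 + b)/(158 + b)
(-440800 + 57*(-620))/(-108660 + G(336)) = (-440800 + 57*(-620))/(-108660 + 2*(6409 + 42*336)/(158 + 336)) = (-440800 - 35340)/(-108660 + 2*(6409 + 14112)/494) = -476140/(-108660 + 2*(1/494)*20521) = -476140/(-108660 + 20521/247) = -476140/(-26818499/247) = -476140*(-247/26818499) = 117606580/26818499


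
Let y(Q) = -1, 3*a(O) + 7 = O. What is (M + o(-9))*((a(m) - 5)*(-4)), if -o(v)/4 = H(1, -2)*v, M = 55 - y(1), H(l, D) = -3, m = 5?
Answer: -3536/3 ≈ -1178.7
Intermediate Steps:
a(O) = -7/3 + O/3
M = 56 (M = 55 - 1*(-1) = 55 + 1 = 56)
o(v) = 12*v (o(v) = -(-12)*v = 12*v)
(M + o(-9))*((a(m) - 5)*(-4)) = (56 + 12*(-9))*(((-7/3 + (1/3)*5) - 5)*(-4)) = (56 - 108)*(((-7/3 + 5/3) - 5)*(-4)) = -52*(-2/3 - 5)*(-4) = -(-884)*(-4)/3 = -52*68/3 = -3536/3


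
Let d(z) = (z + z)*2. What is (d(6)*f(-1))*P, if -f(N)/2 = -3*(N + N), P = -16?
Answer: 4608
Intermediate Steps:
d(z) = 4*z (d(z) = (2*z)*2 = 4*z)
f(N) = 12*N (f(N) = -(-6)*(N + N) = -(-6)*2*N = -(-12)*N = 12*N)
(d(6)*f(-1))*P = ((4*6)*(12*(-1)))*(-16) = (24*(-12))*(-16) = -288*(-16) = 4608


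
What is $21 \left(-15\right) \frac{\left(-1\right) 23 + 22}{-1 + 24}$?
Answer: $\frac{315}{23} \approx 13.696$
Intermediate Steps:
$21 \left(-15\right) \frac{\left(-1\right) 23 + 22}{-1 + 24} = - 315 \frac{-23 + 22}{23} = - 315 \left(\left(-1\right) \frac{1}{23}\right) = \left(-315\right) \left(- \frac{1}{23}\right) = \frac{315}{23}$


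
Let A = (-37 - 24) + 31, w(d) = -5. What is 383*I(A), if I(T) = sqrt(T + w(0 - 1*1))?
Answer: 383*I*sqrt(35) ≈ 2265.9*I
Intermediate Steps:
A = -30 (A = -61 + 31 = -30)
I(T) = sqrt(-5 + T) (I(T) = sqrt(T - 5) = sqrt(-5 + T))
383*I(A) = 383*sqrt(-5 - 30) = 383*sqrt(-35) = 383*(I*sqrt(35)) = 383*I*sqrt(35)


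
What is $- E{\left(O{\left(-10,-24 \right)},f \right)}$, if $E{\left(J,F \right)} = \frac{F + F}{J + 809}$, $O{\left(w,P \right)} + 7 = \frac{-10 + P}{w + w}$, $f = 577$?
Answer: $- \frac{11540}{8037} \approx -1.4359$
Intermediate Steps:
$O{\left(w,P \right)} = -7 + \frac{-10 + P}{2 w}$ ($O{\left(w,P \right)} = -7 + \frac{-10 + P}{w + w} = -7 + \frac{-10 + P}{2 w}$)
$E{\left(J,F \right)} = \frac{2 F}{809 + J}$
$- E{\left(O{\left(-10,-24 \right)},f \right)} = - \frac{2 \cdot 577}{809 + \frac{-10 - 24 - -140}{2 \left(-10\right)}} = - \frac{2 \cdot 577}{809 + \frac{1}{2} \left(- \frac{1}{10}\right) \left(-10 - 24 + 140\right)} = - \frac{2 \cdot 577}{809 + \frac{1}{2} \left(- \frac{1}{10}\right) 106} = - \frac{2 \cdot 577}{809 - \frac{53}{10}} = - \frac{2 \cdot 577}{\frac{8037}{10}} = - \frac{2 \cdot 577 \cdot 10}{8037} = \left(-1\right) \frac{11540}{8037} = - \frac{11540}{8037}$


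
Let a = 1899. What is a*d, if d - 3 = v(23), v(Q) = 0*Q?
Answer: 5697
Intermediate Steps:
v(Q) = 0
d = 3 (d = 3 + 0 = 3)
a*d = 1899*3 = 5697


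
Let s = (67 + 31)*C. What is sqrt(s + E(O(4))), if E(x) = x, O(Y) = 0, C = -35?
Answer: 7*I*sqrt(70) ≈ 58.566*I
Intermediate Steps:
s = -3430 (s = (67 + 31)*(-35) = 98*(-35) = -3430)
sqrt(s + E(O(4))) = sqrt(-3430 + 0) = sqrt(-3430) = 7*I*sqrt(70)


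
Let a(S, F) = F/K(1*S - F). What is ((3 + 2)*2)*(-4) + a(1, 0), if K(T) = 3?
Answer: -40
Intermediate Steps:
a(S, F) = F/3
((3 + 2)*2)*(-4) + a(1, 0) = ((3 + 2)*2)*(-4) + (⅓)*0 = (5*2)*(-4) + 0 = 10*(-4) + 0 = -40 + 0 = -40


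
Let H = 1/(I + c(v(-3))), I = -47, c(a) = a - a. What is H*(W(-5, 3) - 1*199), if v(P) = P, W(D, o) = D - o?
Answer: 207/47 ≈ 4.4043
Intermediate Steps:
c(a) = 0
H = -1/47 (H = 1/(-47 + 0) = 1/(-47) = -1/47 ≈ -0.021277)
H*(W(-5, 3) - 1*199) = -((-5 - 1*3) - 1*199)/47 = -((-5 - 3) - 199)/47 = -(-8 - 199)/47 = -1/47*(-207) = 207/47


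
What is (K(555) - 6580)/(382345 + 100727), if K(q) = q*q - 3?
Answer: 150721/241536 ≈ 0.62401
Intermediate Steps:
K(q) = -3 + q**2 (K(q) = q**2 - 3 = -3 + q**2)
(K(555) - 6580)/(382345 + 100727) = ((-3 + 555**2) - 6580)/(382345 + 100727) = ((-3 + 308025) - 6580)/483072 = (308022 - 6580)*(1/483072) = 301442*(1/483072) = 150721/241536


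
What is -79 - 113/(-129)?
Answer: -10078/129 ≈ -78.124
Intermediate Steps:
-79 - 113/(-129) = -79 - 1/129*(-113) = -79 + 113/129 = -10078/129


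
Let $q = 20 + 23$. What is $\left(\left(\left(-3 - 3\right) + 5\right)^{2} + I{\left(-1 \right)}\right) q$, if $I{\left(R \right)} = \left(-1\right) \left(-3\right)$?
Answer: $172$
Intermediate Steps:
$I{\left(R \right)} = 3$
$q = 43$
$\left(\left(\left(-3 - 3\right) + 5\right)^{2} + I{\left(-1 \right)}\right) q = \left(\left(\left(-3 - 3\right) + 5\right)^{2} + 3\right) 43 = \left(\left(-6 + 5\right)^{2} + 3\right) 43 = \left(\left(-1\right)^{2} + 3\right) 43 = \left(1 + 3\right) 43 = 4 \cdot 43 = 172$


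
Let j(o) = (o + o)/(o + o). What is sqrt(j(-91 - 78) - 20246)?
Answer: I*sqrt(20245) ≈ 142.28*I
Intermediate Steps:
j(o) = 1 (j(o) = (2*o)/((2*o)) = (2*o)*(1/(2*o)) = 1)
sqrt(j(-91 - 78) - 20246) = sqrt(1 - 20246) = sqrt(-20245) = I*sqrt(20245)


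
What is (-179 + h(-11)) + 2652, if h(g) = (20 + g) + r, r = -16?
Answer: 2466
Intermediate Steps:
h(g) = 4 + g (h(g) = (20 + g) - 16 = 4 + g)
(-179 + h(-11)) + 2652 = (-179 + (4 - 11)) + 2652 = (-179 - 7) + 2652 = -186 + 2652 = 2466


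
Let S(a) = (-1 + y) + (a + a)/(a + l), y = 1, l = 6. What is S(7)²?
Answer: 196/169 ≈ 1.1598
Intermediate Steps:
S(a) = 2*a/(6 + a) (S(a) = (-1 + 1) + (a + a)/(a + 6) = 0 + (2*a)/(6 + a) = 0 + 2*a/(6 + a) = 2*a/(6 + a))
S(7)² = (2*7/(6 + 7))² = (2*7/13)² = (2*7*(1/13))² = (14/13)² = 196/169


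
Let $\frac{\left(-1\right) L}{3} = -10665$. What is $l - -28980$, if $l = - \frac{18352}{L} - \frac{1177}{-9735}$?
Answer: $\frac{54704836363}{1887705} \approx 28980.0$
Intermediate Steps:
$L = 31995$ ($L = \left(-3\right) \left(-10665\right) = 31995$)
$l = - \frac{854537}{1887705}$ ($l = - \frac{18352}{31995} - \frac{1177}{-9735} = \left(-18352\right) \frac{1}{31995} - - \frac{107}{885} = - \frac{18352}{31995} + \frac{107}{885} = - \frac{854537}{1887705} \approx -0.45269$)
$l - -28980 = - \frac{854537}{1887705} - -28980 = - \frac{854537}{1887705} + 28980 = \frac{54704836363}{1887705}$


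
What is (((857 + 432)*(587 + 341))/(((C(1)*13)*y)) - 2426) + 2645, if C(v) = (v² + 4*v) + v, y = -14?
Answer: -239261/273 ≈ -876.41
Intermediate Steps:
C(v) = v² + 5*v
(((857 + 432)*(587 + 341))/(((C(1)*13)*y)) - 2426) + 2645 = (((857 + 432)*(587 + 341))/((((1*(5 + 1))*13)*(-14))) - 2426) + 2645 = ((1289*928)/((((1*6)*13)*(-14))) - 2426) + 2645 = (1196192/(((6*13)*(-14))) - 2426) + 2645 = (1196192/((78*(-14))) - 2426) + 2645 = (1196192/(-1092) - 2426) + 2645 = (1196192*(-1/1092) - 2426) + 2645 = (-299048/273 - 2426) + 2645 = -961346/273 + 2645 = -239261/273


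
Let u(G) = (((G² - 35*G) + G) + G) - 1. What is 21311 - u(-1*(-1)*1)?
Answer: 21344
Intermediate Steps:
u(G) = -1 + G² - 33*G (u(G) = ((G² - 34*G) + G) - 1 = (G² - 33*G) - 1 = -1 + G² - 33*G)
21311 - u(-1*(-1)*1) = 21311 - (-1 + (-1*(-1)*1)² - 33*(-1*(-1))) = 21311 - (-1 + (1*1)² - 33) = 21311 - (-1 + 1² - 33*1) = 21311 - (-1 + 1 - 33) = 21311 - 1*(-33) = 21311 + 33 = 21344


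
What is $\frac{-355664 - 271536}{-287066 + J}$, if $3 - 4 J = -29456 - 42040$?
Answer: $\frac{501760}{215353} \approx 2.3299$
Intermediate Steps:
$J = \frac{71499}{4}$ ($J = \frac{3}{4} - \frac{-29456 - 42040}{4} = \frac{3}{4} - -17874 = \frac{3}{4} + 17874 = \frac{71499}{4} \approx 17875.0$)
$\frac{-355664 - 271536}{-287066 + J} = \frac{-355664 - 271536}{-287066 + \frac{71499}{4}} = - \frac{627200}{- \frac{1076765}{4}} = \left(-627200\right) \left(- \frac{4}{1076765}\right) = \frac{501760}{215353}$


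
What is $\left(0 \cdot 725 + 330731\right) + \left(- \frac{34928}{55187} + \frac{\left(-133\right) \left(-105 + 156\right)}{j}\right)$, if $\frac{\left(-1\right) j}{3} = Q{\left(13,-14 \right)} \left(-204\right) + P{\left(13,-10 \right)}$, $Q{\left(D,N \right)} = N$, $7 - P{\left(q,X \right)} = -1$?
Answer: $\frac{52273900804223}{158055568} \approx 3.3073 \cdot 10^{5}$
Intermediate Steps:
$P{\left(q,X \right)} = 8$ ($P{\left(q,X \right)} = 7 - -1 = 7 + 1 = 8$)
$j = -8592$ ($j = - 3 \left(\left(-14\right) \left(-204\right) + 8\right) = - 3 \left(2856 + 8\right) = \left(-3\right) 2864 = -8592$)
$\left(0 \cdot 725 + 330731\right) + \left(- \frac{34928}{55187} + \frac{\left(-133\right) \left(-105 + 156\right)}{j}\right) = \left(0 \cdot 725 + 330731\right) - \left(\frac{34928}{55187} - \frac{\left(-133\right) \left(-105 + 156\right)}{-8592}\right) = \left(0 + 330731\right) - \left(\frac{34928}{55187} - \left(-133\right) 51 \left(- \frac{1}{8592}\right)\right) = 330731 - - \frac{24744015}{158055568} = 330731 + \left(- \frac{34928}{55187} + \frac{2261}{2864}\right) = 330731 + \frac{24744015}{158055568} = \frac{52273900804223}{158055568}$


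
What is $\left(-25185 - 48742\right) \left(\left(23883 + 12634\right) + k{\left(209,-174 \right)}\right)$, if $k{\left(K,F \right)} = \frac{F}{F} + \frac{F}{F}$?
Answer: $-2699740113$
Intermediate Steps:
$k{\left(K,F \right)} = 2$ ($k{\left(K,F \right)} = 1 + 1 = 2$)
$\left(-25185 - 48742\right) \left(\left(23883 + 12634\right) + k{\left(209,-174 \right)}\right) = \left(-25185 - 48742\right) \left(\left(23883 + 12634\right) + 2\right) = - 73927 \left(36517 + 2\right) = \left(-73927\right) 36519 = -2699740113$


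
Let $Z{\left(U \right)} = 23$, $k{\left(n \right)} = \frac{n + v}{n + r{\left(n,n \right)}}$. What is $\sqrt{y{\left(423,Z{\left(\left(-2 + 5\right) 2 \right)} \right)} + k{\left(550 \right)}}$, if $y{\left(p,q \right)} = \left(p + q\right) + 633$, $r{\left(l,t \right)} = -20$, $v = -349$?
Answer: $\frac{\sqrt{303197630}}{530} \approx 32.854$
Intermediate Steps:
$k{\left(n \right)} = \frac{-349 + n}{-20 + n}$ ($k{\left(n \right)} = \frac{n - 349}{n - 20} = \frac{-349 + n}{-20 + n}$)
$y{\left(p,q \right)} = 633 + p + q$
$\sqrt{y{\left(423,Z{\left(\left(-2 + 5\right) 2 \right)} \right)} + k{\left(550 \right)}} = \sqrt{\left(633 + 423 + 23\right) + \frac{-349 + 550}{-20 + 550}} = \sqrt{1079 + \frac{1}{530} \cdot 201} = \sqrt{1079 + \frac{201}{530}} = \sqrt{\frac{572071}{530}} = \frac{\sqrt{303197630}}{530}$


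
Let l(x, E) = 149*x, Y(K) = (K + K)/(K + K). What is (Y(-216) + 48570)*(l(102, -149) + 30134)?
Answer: 2201820572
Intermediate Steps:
Y(K) = 1 (Y(K) = (2*K)/((2*K)) = (2*K)*(1/(2*K)) = 1)
(Y(-216) + 48570)*(l(102, -149) + 30134) = (1 + 48570)*(149*102 + 30134) = 48571*(15198 + 30134) = 48571*45332 = 2201820572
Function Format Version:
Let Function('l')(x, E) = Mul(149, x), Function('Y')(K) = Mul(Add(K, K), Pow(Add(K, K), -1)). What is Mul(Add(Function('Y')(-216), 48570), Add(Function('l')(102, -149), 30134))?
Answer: 2201820572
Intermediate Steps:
Function('Y')(K) = 1 (Function('Y')(K) = Mul(Mul(2, K), Pow(Mul(2, K), -1)) = Mul(Mul(2, K), Mul(Rational(1, 2), Pow(K, -1))) = 1)
Mul(Add(Function('Y')(-216), 48570), Add(Function('l')(102, -149), 30134)) = Mul(Add(1, 48570), Add(Mul(149, 102), 30134)) = Mul(48571, Add(15198, 30134)) = Mul(48571, 45332) = 2201820572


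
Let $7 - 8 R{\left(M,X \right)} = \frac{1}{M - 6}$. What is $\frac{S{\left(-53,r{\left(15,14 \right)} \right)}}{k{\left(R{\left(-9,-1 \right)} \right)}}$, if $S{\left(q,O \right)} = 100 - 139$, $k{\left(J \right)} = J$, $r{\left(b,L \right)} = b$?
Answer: $- \frac{2340}{53} \approx -44.151$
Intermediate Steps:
$R{\left(M,X \right)} = \frac{7}{8} - \frac{1}{8 \left(-6 + M\right)}$ ($R{\left(M,X \right)} = \frac{7}{8} - \frac{1}{8 \left(M - 6\right)} = \frac{7}{8} - \frac{1}{8 \left(-6 + M\right)}$)
$S{\left(q,O \right)} = -39$ ($S{\left(q,O \right)} = 100 - 139 = -39$)
$\frac{S{\left(-53,r{\left(15,14 \right)} \right)}}{k{\left(R{\left(-9,-1 \right)} \right)}} = - \frac{39}{\frac{1}{8} \frac{1}{-6 - 9} \left(-43 + 7 \left(-9\right)\right)} = - \frac{39}{\frac{1}{8} \frac{1}{-15} \left(-43 - 63\right)} = - \frac{39}{\frac{1}{8} \left(- \frac{1}{15}\right) \left(-106\right)} = - \frac{39}{\frac{53}{60}} = \left(-39\right) \frac{60}{53} = - \frac{2340}{53}$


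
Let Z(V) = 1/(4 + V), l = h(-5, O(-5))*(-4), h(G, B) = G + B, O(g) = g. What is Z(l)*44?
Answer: 1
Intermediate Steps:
h(G, B) = B + G
l = 40 (l = (-5 - 5)*(-4) = -10*(-4) = 40)
Z(l)*44 = 44/(4 + 40) = 44/44 = (1/44)*44 = 1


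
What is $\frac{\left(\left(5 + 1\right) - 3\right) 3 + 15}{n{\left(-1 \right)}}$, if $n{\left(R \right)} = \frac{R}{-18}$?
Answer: $432$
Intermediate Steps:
$n{\left(R \right)} = - \frac{R}{18}$ ($n{\left(R \right)} = R \left(- \frac{1}{18}\right) = - \frac{R}{18}$)
$\frac{\left(\left(5 + 1\right) - 3\right) 3 + 15}{n{\left(-1 \right)}} = \frac{\left(\left(5 + 1\right) - 3\right) 3 + 15}{\left(- \frac{1}{18}\right) \left(-1\right)} = \left(\left(6 - 3\right) 3 + 15\right) \frac{1}{\frac{1}{18}} = \left(3 \cdot 3 + 15\right) 18 = \left(9 + 15\right) 18 = 24 \cdot 18 = 432$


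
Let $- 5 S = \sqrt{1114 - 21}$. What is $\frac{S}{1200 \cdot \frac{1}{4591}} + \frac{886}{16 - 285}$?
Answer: $- \frac{886}{269} - \frac{4591 \sqrt{1093}}{6000} \approx -28.591$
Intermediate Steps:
$S = - \frac{\sqrt{1093}}{5}$ ($S = - \frac{\sqrt{1114 - 21}}{5} = - \frac{\sqrt{1093}}{5} \approx -6.6121$)
$\frac{S}{1200 \cdot \frac{1}{4591}} + \frac{886}{16 - 285} = \frac{\left(- \frac{1}{5}\right) \sqrt{1093}}{1200 \cdot \frac{1}{4591}} + \frac{886}{16 - 285} = \frac{\left(- \frac{1}{5}\right) \sqrt{1093}}{\frac{1200}{4591}} + \frac{886}{-269} = - \frac{\sqrt{1093}}{5} \cdot \frac{4591}{1200} + 886 \left(- \frac{1}{269}\right) = - \frac{4591 \sqrt{1093}}{6000} - \frac{886}{269} = - \frac{886}{269} - \frac{4591 \sqrt{1093}}{6000}$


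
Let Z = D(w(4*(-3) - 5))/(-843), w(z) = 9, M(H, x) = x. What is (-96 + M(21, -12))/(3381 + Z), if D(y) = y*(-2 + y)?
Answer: -843/26390 ≈ -0.031944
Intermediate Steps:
Z = -21/281 (Z = (9*(-2 + 9))/(-843) = (9*7)*(-1/843) = 63*(-1/843) = -21/281 ≈ -0.074733)
(-96 + M(21, -12))/(3381 + Z) = (-96 - 12)/(3381 - 21/281) = -108/950040/281 = -108*281/950040 = -843/26390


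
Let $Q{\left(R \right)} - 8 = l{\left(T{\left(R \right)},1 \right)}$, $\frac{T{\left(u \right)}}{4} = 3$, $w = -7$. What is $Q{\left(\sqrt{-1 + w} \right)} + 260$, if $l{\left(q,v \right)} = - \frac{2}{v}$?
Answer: $266$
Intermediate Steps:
$T{\left(u \right)} = 12$ ($T{\left(u \right)} = 4 \cdot 3 = 12$)
$Q{\left(R \right)} = 6$ ($Q{\left(R \right)} = 8 - \frac{2}{1} = 8 - 2 = 6$)
$Q{\left(\sqrt{-1 + w} \right)} + 260 = 6 + 260 = 266$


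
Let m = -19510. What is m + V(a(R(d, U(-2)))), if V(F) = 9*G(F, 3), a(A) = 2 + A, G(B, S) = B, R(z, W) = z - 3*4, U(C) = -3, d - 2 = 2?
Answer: -19564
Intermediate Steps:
d = 4 (d = 2 + 2 = 4)
R(z, W) = -12 + z (R(z, W) = z - 12 = -12 + z)
V(F) = 9*F
m + V(a(R(d, U(-2)))) = -19510 + 9*(2 + (-12 + 4)) = -19510 + 9*(2 - 8) = -19510 + 9*(-6) = -19510 - 54 = -19564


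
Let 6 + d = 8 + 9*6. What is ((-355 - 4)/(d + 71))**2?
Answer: 128881/16129 ≈ 7.9906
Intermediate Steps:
d = 56 (d = -6 + (8 + 9*6) = -6 + (8 + 54) = -6 + 62 = 56)
((-355 - 4)/(d + 71))**2 = ((-355 - 4)/(56 + 71))**2 = (-359/127)**2 = 128881/16129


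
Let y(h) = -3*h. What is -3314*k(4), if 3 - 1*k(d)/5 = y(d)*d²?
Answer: -3231150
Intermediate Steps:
k(d) = 15 + 15*d³ (k(d) = 15 - 5*(-3*d)*d² = 15 - (-15)*d³ = 15 + 15*d³)
-3314*k(4) = -3314*(15 + 15*4³) = -3314*(15 + 15*64) = -3314*(15 + 960) = -3314*975 = -3231150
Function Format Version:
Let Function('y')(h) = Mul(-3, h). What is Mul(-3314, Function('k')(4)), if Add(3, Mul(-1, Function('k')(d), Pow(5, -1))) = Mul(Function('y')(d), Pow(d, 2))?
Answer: -3231150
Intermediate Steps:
Function('k')(d) = Add(15, Mul(15, Pow(d, 3))) (Function('k')(d) = Add(15, Mul(-5, Mul(Mul(-3, d), Pow(d, 2)))) = Add(15, Mul(-5, Mul(-3, Pow(d, 3)))) = Add(15, Mul(15, Pow(d, 3))))
Mul(-3314, Function('k')(4)) = Mul(-3314, Add(15, Mul(15, Pow(4, 3)))) = Mul(-3314, Add(15, Mul(15, 64))) = Mul(-3314, Add(15, 960)) = Mul(-3314, 975) = -3231150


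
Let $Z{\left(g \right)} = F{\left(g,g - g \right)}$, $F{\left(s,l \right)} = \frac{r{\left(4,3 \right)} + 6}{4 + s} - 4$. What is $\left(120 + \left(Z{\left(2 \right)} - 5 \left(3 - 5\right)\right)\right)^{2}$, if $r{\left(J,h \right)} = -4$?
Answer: $\frac{143641}{9} \approx 15960.0$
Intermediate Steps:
$F{\left(s,l \right)} = -4 + \frac{2}{4 + s}$ ($F{\left(s,l \right)} = \frac{-4 + 6}{4 + s} - 4 = \frac{2}{4 + s} - 4 = -4 + \frac{2}{4 + s}$)
$Z{\left(g \right)} = \frac{2 \left(-7 - 2 g\right)}{4 + g}$
$\left(120 + \left(Z{\left(2 \right)} - 5 \left(3 - 5\right)\right)\right)^{2} = \left(120 - \left(5 \left(3 - 5\right) - \frac{2 \left(-7 - 4\right)}{4 + 2}\right)\right)^{2} = \left(120 - \left(5 \left(3 - 5\right) - \frac{2 \left(-7 - 4\right)}{6}\right)\right)^{2} = \left(120 + \left(2 \cdot \frac{1}{6} \left(-11\right) - -10\right)\right)^{2} = \left(120 + \left(- \frac{11}{3} + 10\right)\right)^{2} = \left(120 + \frac{19}{3}\right)^{2} = \left(\frac{379}{3}\right)^{2} = \frac{143641}{9}$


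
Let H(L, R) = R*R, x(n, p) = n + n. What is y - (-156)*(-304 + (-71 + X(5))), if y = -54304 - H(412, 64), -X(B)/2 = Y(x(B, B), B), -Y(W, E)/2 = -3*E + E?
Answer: -123140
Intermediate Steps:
x(n, p) = 2*n
Y(W, E) = 4*E (Y(W, E) = -2*(-3*E + E) = -(-4)*E = 4*E)
X(B) = -8*B
H(L, R) = R²
y = -58400 (y = -54304 - 1*64² = -54304 - 1*4096 = -54304 - 4096 = -58400)
y - (-156)*(-304 + (-71 + X(5))) = -58400 - (-156)*(-304 + (-71 - 8*5)) = -58400 - (-156)*(-304 + (-71 - 40)) = -58400 - (-156)*(-304 - 111) = -58400 - (-156)*(-415) = -58400 - 1*64740 = -58400 - 64740 = -123140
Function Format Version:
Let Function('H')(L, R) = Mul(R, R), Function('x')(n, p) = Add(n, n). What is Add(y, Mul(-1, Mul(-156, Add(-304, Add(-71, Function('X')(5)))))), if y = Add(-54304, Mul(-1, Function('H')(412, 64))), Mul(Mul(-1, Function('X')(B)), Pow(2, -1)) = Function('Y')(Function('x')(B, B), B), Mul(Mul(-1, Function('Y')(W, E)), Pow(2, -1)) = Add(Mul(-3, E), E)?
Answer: -123140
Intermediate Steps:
Function('x')(n, p) = Mul(2, n)
Function('Y')(W, E) = Mul(4, E) (Function('Y')(W, E) = Mul(-2, Add(Mul(-3, E), E)) = Mul(-2, Mul(-2, E)) = Mul(4, E))
Function('X')(B) = Mul(-8, B) (Function('X')(B) = Mul(-2, Mul(4, B)) = Mul(-8, B))
Function('H')(L, R) = Pow(R, 2)
y = -58400 (y = Add(-54304, Mul(-1, Pow(64, 2))) = Add(-54304, Mul(-1, 4096)) = Add(-54304, -4096) = -58400)
Add(y, Mul(-1, Mul(-156, Add(-304, Add(-71, Function('X')(5)))))) = Add(-58400, Mul(-1, Mul(-156, Add(-304, Add(-71, Mul(-8, 5)))))) = Add(-58400, Mul(-1, Mul(-156, Add(-304, Add(-71, -40))))) = Add(-58400, Mul(-1, Mul(-156, Add(-304, -111)))) = Add(-58400, Mul(-1, Mul(-156, -415))) = Add(-58400, Mul(-1, 64740)) = Add(-58400, -64740) = -123140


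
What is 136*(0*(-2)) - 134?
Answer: -134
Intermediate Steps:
136*(0*(-2)) - 134 = 136*0 - 134 = 0 - 134 = -134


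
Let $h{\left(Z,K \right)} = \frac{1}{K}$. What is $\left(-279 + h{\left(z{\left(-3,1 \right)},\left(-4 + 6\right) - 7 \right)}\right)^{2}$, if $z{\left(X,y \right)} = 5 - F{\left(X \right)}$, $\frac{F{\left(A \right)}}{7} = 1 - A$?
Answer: $\frac{1948816}{25} \approx 77953.0$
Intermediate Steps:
$F{\left(A \right)} = 7 - 7 A$ ($F{\left(A \right)} = 7 \left(1 - A\right) = 7 - 7 A$)
$z{\left(X,y \right)} = -2 + 7 X$ ($z{\left(X,y \right)} = 5 - \left(7 - 7 X\right) = 5 + \left(-7 + 7 X\right) = -2 + 7 X$)
$\left(-279 + h{\left(z{\left(-3,1 \right)},\left(-4 + 6\right) - 7 \right)}\right)^{2} = \left(-279 + \frac{1}{\left(-4 + 6\right) - 7}\right)^{2} = \left(-279 + \frac{1}{2 - 7}\right)^{2} = \left(-279 + \frac{1}{-5}\right)^{2} = \left(-279 - \frac{1}{5}\right)^{2} = \left(- \frac{1396}{5}\right)^{2} = \frac{1948816}{25}$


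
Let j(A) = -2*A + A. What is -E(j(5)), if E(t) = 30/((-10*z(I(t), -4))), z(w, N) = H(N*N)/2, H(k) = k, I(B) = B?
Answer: 3/8 ≈ 0.37500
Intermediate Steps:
j(A) = -A
z(w, N) = N**2/2 (z(w, N) = (N*N)/2 = N**2*(1/2) = N**2/2)
E(t) = -3/8 (E(t) = 30/((-5*(-4)**2)) = 30/((-5*16)) = 30/((-10*8)) = 30/(-80) = 30*(-1/80) = -3/8)
-E(j(5)) = -1*(-3/8) = 3/8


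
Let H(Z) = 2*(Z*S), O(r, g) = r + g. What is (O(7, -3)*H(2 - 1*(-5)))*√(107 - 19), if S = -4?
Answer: -448*√22 ≈ -2101.3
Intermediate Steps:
O(r, g) = g + r
H(Z) = -8*Z (H(Z) = 2*(Z*(-4)) = 2*(-4*Z) = -8*Z)
(O(7, -3)*H(2 - 1*(-5)))*√(107 - 19) = ((-3 + 7)*(-8*(2 - 1*(-5))))*√(107 - 19) = (4*(-8*(2 + 5)))*√88 = (4*(-8*7))*(2*√22) = (4*(-56))*(2*√22) = -448*√22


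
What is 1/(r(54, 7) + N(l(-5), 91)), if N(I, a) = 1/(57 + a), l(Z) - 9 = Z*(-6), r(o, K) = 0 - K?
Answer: -148/1035 ≈ -0.14300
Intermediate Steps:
r(o, K) = -K
l(Z) = 9 - 6*Z (l(Z) = 9 + Z*(-6) = 9 - 6*Z)
1/(r(54, 7) + N(l(-5), 91)) = 1/(-1*7 + 1/(57 + 91)) = 1/(-7 + 1/148) = 1/(-1035/148) = -148/1035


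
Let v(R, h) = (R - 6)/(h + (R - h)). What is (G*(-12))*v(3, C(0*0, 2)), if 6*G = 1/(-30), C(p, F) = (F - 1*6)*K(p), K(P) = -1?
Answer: -1/15 ≈ -0.066667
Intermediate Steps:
C(p, F) = 6 - F (C(p, F) = (F - 1*6)*(-1) = (F - 6)*(-1) = (-6 + F)*(-1) = 6 - F)
v(R, h) = (-6 + R)/R
G = -1/180 (G = (⅙)/(-30) = (⅙)*(-1/30) = -1/180 ≈ -0.0055556)
(G*(-12))*v(3, C(0*0, 2)) = (-1/180*(-12))*((-6 + 3)/3) = ((⅓)*(-3))/15 = (1/15)*(-1) = -1/15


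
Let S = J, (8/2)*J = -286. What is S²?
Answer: 20449/4 ≈ 5112.3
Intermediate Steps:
J = -143/2 (J = (¼)*(-286) = -143/2 ≈ -71.500)
S = -143/2 ≈ -71.500
S² = (-143/2)² = 20449/4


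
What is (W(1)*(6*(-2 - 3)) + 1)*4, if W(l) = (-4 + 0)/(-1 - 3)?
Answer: -116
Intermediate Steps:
W(l) = 1 (W(l) = -4/(-4) = -4*(-¼) = 1)
(W(1)*(6*(-2 - 3)) + 1)*4 = (1*(6*(-2 - 3)) + 1)*4 = (1*(6*(-5)) + 1)*4 = (1*(-30) + 1)*4 = (-30 + 1)*4 = -29*4 = -116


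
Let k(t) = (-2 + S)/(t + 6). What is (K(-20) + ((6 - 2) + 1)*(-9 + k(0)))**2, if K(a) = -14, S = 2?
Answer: 3481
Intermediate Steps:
k(t) = 0 (k(t) = (-2 + 2)/(t + 6) = 0/(6 + t) = 0)
(K(-20) + ((6 - 2) + 1)*(-9 + k(0)))**2 = (-14 + ((6 - 2) + 1)*(-9 + 0))**2 = (-14 + (4 + 1)*(-9))**2 = (-14 + 5*(-9))**2 = (-14 - 45)**2 = (-59)**2 = 3481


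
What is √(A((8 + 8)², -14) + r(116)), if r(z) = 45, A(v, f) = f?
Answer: √31 ≈ 5.5678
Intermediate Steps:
√(A((8 + 8)², -14) + r(116)) = √(-14 + 45) = √31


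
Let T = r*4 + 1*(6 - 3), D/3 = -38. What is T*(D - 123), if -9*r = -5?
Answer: -3713/3 ≈ -1237.7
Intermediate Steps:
r = 5/9 (r = -⅑*(-5) = 5/9 ≈ 0.55556)
D = -114 (D = 3*(-38) = -114)
T = 47/9 (T = (5/9)*4 + 1*(6 - 3) = 20/9 + 1*3 = 20/9 + 3 = 47/9 ≈ 5.2222)
T*(D - 123) = 47*(-114 - 123)/9 = (47/9)*(-237) = -3713/3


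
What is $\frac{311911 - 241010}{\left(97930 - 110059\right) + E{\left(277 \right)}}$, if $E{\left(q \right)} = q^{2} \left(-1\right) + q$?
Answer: $- \frac{70901}{88581} \approx -0.80041$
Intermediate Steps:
$E{\left(q \right)} = q - q^{2}$ ($E{\left(q \right)} = - q^{2} + q = q - q^{2}$)
$\frac{311911 - 241010}{\left(97930 - 110059\right) + E{\left(277 \right)}} = \frac{311911 - 241010}{\left(97930 - 110059\right) + 277 \left(1 - 277\right)} = \frac{70901}{-12129 + 277 \left(1 - 277\right)} = \frac{70901}{-12129 + 277 \left(-276\right)} = \frac{70901}{-12129 - 76452} = \frac{70901}{-88581} = 70901 \left(- \frac{1}{88581}\right) = - \frac{70901}{88581}$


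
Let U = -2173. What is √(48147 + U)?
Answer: √45974 ≈ 214.42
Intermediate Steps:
√(48147 + U) = √(48147 - 2173) = √45974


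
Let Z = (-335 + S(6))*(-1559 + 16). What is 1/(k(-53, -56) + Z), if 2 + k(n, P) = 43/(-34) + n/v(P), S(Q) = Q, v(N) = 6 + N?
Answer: 425/215749038 ≈ 1.9699e-6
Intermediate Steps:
k(n, P) = -111/34 + n/(6 + P) (k(n, P) = -2 + (43/(-34) + n/(6 + P)) = -2 + (43*(-1/34) + n/(6 + P)) = -2 + (-43/34 + n/(6 + P)) = -111/34 + n/(6 + P))
Z = 507647 (Z = (-335 + 6)*(-1559 + 16) = -329*(-1543) = 507647)
1/(k(-53, -56) + Z) = 1/((-111/34 - 53/(6 - 56)) + 507647) = 1/((-111/34 - 53/(-50)) + 507647) = 1/((-111/34 - 53*(-1/50)) + 507647) = 1/((-111/34 + 53/50) + 507647) = 1/(-937/425 + 507647) = 1/(215749038/425) = 425/215749038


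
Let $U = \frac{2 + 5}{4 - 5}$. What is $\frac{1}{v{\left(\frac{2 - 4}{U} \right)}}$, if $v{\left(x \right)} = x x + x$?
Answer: $\frac{49}{18} \approx 2.7222$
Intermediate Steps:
$U = -7$ ($U = \frac{7}{-1} = 7 \left(-1\right) = -7$)
$v{\left(x \right)} = x + x^{2}$ ($v{\left(x \right)} = x^{2} + x = x + x^{2}$)
$\frac{1}{v{\left(\frac{2 - 4}{U} \right)}} = \frac{1}{\frac{2 - 4}{-7} \left(1 + \frac{2 - 4}{-7}\right)} = \frac{1}{\left(- \frac{1}{7}\right) \left(-2\right) \left(1 - - \frac{2}{7}\right)} = \frac{1}{\frac{2}{7} \left(1 + \frac{2}{7}\right)} = \frac{1}{\frac{2}{7} \cdot \frac{9}{7}} = \frac{1}{\frac{18}{49}} = \frac{49}{18}$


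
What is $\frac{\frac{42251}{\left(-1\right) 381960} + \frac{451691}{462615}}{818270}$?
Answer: $\frac{10198796533}{9639243806137200} \approx 1.058 \cdot 10^{-6}$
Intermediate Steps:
$\frac{\frac{42251}{\left(-1\right) 381960} + \frac{451691}{462615}}{818270} = \left(\frac{42251}{-381960} + 451691 \cdot \frac{1}{462615}\right) \frac{1}{818270} = \left(42251 \left(- \frac{1}{381960}\right) + \frac{451691}{462615}\right) \frac{1}{818270} = \left(- \frac{42251}{381960} + \frac{451691}{462615}\right) \frac{1}{818270} = \frac{10198796533}{11780028360} \cdot \frac{1}{818270} = \frac{10198796533}{9639243806137200}$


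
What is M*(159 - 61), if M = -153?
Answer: -14994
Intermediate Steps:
M*(159 - 61) = -153*(159 - 61) = -153*98 = -14994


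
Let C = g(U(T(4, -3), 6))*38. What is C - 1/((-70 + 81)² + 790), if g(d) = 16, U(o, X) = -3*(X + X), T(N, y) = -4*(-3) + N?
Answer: 553887/911 ≈ 608.00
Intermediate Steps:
T(N, y) = 12 + N
U(o, X) = -6*X
C = 608 (C = 16*38 = 608)
C - 1/((-70 + 81)² + 790) = 608 - 1/((-70 + 81)² + 790) = 608 - 1/(11² + 790) = 608 - 1/(121 + 790) = 608 - 1/911 = 553887/911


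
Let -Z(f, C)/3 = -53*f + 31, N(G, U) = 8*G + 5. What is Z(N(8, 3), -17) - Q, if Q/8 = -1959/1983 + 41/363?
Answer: 2611779458/239943 ≈ 10885.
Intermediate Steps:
N(G, U) = 5 + 8*G
Z(f, C) = -93 + 159*f (Z(f, C) = -3*(-53*f + 31) = -3*(31 - 53*f) = -93 + 159*f)
Q = -1679504/239943 (Q = 8*(-1959/1983 + 41/363) = 8*(-1959*1/1983 + 41*(1/363)) = 8*(-653/661 + 41/363) = 8*(-209938/239943) = -1679504/239943 ≈ -6.9996)
Z(N(8, 3), -17) - Q = (-93 + 159*(5 + 8*8)) - 1*(-1679504/239943) = (-93 + 159*(5 + 64)) + 1679504/239943 = (-93 + 159*69) + 1679504/239943 = (-93 + 10971) + 1679504/239943 = 10878 + 1679504/239943 = 2611779458/239943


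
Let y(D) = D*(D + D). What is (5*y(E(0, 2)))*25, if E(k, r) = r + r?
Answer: 4000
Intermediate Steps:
E(k, r) = 2*r
y(D) = 2*D² (y(D) = D*(2*D) = 2*D²)
(5*y(E(0, 2)))*25 = (5*(2*(2*2)²))*25 = (5*(2*4²))*25 = (5*(2*16))*25 = (5*32)*25 = 160*25 = 4000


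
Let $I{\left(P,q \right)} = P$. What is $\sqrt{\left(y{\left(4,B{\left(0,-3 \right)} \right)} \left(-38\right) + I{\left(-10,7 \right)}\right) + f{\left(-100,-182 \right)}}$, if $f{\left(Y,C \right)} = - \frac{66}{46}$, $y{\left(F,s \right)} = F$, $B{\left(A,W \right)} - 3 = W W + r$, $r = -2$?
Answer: $\frac{i \sqrt{86457}}{23} \approx 12.784 i$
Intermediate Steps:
$B{\left(A,W \right)} = 1 + W^{2}$ ($B{\left(A,W \right)} = 3 + \left(W W - 2\right) = 3 + \left(W^{2} - 2\right) = 3 + \left(-2 + W^{2}\right) = 1 + W^{2}$)
$f{\left(Y,C \right)} = - \frac{33}{23}$ ($f{\left(Y,C \right)} = \left(-66\right) \frac{1}{46} = - \frac{33}{23}$)
$\sqrt{\left(y{\left(4,B{\left(0,-3 \right)} \right)} \left(-38\right) + I{\left(-10,7 \right)}\right) + f{\left(-100,-182 \right)}} = \sqrt{\left(4 \left(-38\right) - 10\right) - \frac{33}{23}} = \sqrt{\left(-152 - 10\right) - \frac{33}{23}} = \sqrt{-162 - \frac{33}{23}} = \sqrt{- \frac{3759}{23}} = \frac{i \sqrt{86457}}{23}$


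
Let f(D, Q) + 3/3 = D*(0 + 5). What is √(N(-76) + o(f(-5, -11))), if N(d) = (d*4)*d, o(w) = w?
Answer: √23078 ≈ 151.91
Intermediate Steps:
f(D, Q) = -1 + 5*D (f(D, Q) = -1 + D*(0 + 5) = -1 + D*5 = -1 + 5*D)
N(d) = 4*d² (N(d) = (4*d)*d = 4*d²)
√(N(-76) + o(f(-5, -11))) = √(4*(-76)² + (-1 + 5*(-5))) = √(4*5776 + (-1 - 25)) = √(23104 - 26) = √23078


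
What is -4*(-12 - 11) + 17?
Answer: 109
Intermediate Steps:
-4*(-12 - 11) + 17 = -4*(-23) + 17 = 92 + 17 = 109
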